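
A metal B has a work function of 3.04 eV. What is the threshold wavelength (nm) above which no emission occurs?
407.84 nm

The threshold wavelength is when the photon energy equals the work function:
hc/λ₀ = φ

Solving for λ₀:
λ₀ = hc/φ = (6.626×10⁻³⁴ J·s)(3×10⁸ m/s) / (3.04 eV × 1.602×10⁻¹⁹ J/eV)
λ₀ = 407.84 nm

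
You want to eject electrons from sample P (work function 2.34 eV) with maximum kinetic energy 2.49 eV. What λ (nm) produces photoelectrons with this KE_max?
256.70 nm

From Einstein's equation: KE_max = hc/λ - φ

Rearranging for λ:
hc/λ = KE_max + φ
λ = hc/(KE_max + φ)

Required photon energy:
E_photon = KE_max + φ = 2.49 + 2.34 = 4.83 eV

Required wavelength:
λ = hc/E_photon = (6.626×10⁻³⁴)(3×10⁸) / (4.83 × 1.602×10⁻¹⁹)
λ = 256.70 nm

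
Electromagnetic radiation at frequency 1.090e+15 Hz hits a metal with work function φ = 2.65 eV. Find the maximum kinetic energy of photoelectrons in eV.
1.8579 eV

Using Einstein's photoelectric equation: KE_max = hf - φ

First, calculate the photon energy:
E_photon = hf = (6.626×10⁻³⁴ J·s)(1.090e+15 Hz)
E_photon = 4.5079 eV

Then, the maximum kinetic energy:
KE_max = E_photon - φ = 4.5079 eV - 2.65 eV = 1.8579 eV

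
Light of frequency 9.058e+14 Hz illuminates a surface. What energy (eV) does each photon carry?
3.7461 eV

Using E = hf:

E = hf = (6.626×10⁻³⁴ J·s)(9.058e+14 Hz)
E = 3.7461 eV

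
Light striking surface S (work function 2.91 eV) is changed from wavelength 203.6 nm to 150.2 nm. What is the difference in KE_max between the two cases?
2.1650 eV

Using Einstein's equation: KE_max = hc/λ - φ

For λ₁ = 203.6 nm:
KE₁ = hc/λ₁ - φ = 6.0896 - 2.91 = 3.1796 eV

For λ₂ = 150.2 nm:
KE₂ = hc/λ₂ - φ = 8.2546 - 2.91 = 5.3446 eV

Change in KE:
ΔKE = KE₂ - KE₁ = 5.3446 - 3.1796 = 2.1650 eV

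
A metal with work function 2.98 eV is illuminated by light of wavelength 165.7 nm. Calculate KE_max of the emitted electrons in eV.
4.5025 eV

Using Einstein's photoelectric equation: KE_max = hf - φ = hc/λ - φ

First, calculate the photon energy:
E_photon = hc/λ = (6.626×10⁻³⁴ J·s)(3×10⁸ m/s) / (165.7×10⁻⁹ m)
E_photon = 7.4825 eV

Then, the maximum kinetic energy:
KE_max = E_photon - φ = 7.4825 eV - 2.98 eV = 4.5025 eV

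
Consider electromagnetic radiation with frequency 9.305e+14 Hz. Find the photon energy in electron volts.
3.8482 eV

Using E = hf:

E = hf = (6.626×10⁻³⁴ J·s)(9.305e+14 Hz)
E = 3.8482 eV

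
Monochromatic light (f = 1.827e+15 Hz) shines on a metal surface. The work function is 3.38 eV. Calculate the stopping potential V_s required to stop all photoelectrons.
4.1759 V

The stopping potential V_s satisfies: eV_s = KE_max

First, find KE_max using Einstein's equation:
E_photon = hf = (6.626×10⁻³⁴ J·s)(1.827e+15 Hz) = 7.5559 eV
KE_max = E_photon - φ = 7.5559 - 3.38 = 4.1759 eV

Since eV_s = KE_max:
V_s = KE_max/e = 4.1759 V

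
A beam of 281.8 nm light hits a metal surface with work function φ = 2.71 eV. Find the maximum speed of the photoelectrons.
7.7096e+05 m/s

First, find the maximum kinetic energy:
E_photon = hc/λ = 4.3997 eV
KE_max = E_photon - φ = 4.3997 - 2.71 = 1.6897 eV

Convert to Joules: KE_max = 1.6897 × 1.602×10⁻¹⁹ J = 2.7072e-19 J

Then use KE = ½mv² to find velocity:
v = √(2·KE/m) = √(2 × 2.7072e-19 J / 9.109e-31 kg)
v = 7.7096e+05 m/s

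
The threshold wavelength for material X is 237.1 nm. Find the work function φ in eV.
5.23 eV

At the threshold wavelength, photon energy equals work function:
φ = hc/λ₀

Calculating:
φ = (6.626×10⁻³⁴ J·s)(3×10⁸ m/s) / (237.1×10⁻⁹ m)
φ = 5.23 eV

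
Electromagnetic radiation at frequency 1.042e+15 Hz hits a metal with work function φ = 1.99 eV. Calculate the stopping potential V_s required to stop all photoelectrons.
2.3194 V

The stopping potential V_s satisfies: eV_s = KE_max

First, find KE_max using Einstein's equation:
E_photon = hf = (6.626×10⁻³⁴ J·s)(1.042e+15 Hz) = 4.3094 eV
KE_max = E_photon - φ = 4.3094 - 1.99 = 2.3194 eV

Since eV_s = KE_max:
V_s = KE_max/e = 2.3194 V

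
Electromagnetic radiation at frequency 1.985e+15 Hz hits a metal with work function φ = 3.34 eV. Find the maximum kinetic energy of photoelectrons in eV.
4.8693 eV

Using Einstein's photoelectric equation: KE_max = hf - φ

First, calculate the photon energy:
E_photon = hf = (6.626×10⁻³⁴ J·s)(1.985e+15 Hz)
E_photon = 8.2093 eV

Then, the maximum kinetic energy:
KE_max = E_photon - φ = 8.2093 eV - 3.34 eV = 4.8693 eV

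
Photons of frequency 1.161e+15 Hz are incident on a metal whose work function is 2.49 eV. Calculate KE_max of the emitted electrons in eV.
2.3115 eV

Using Einstein's photoelectric equation: KE_max = hf - φ

First, calculate the photon energy:
E_photon = hf = (6.626×10⁻³⁴ J·s)(1.161e+15 Hz)
E_photon = 4.8015 eV

Then, the maximum kinetic energy:
KE_max = E_photon - φ = 4.8015 eV - 2.49 eV = 2.3115 eV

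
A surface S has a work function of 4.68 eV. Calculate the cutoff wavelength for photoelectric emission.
264.92 nm

The threshold wavelength is when the photon energy equals the work function:
hc/λ₀ = φ

Solving for λ₀:
λ₀ = hc/φ = (6.626×10⁻³⁴ J·s)(3×10⁸ m/s) / (4.68 eV × 1.602×10⁻¹⁹ J/eV)
λ₀ = 264.92 nm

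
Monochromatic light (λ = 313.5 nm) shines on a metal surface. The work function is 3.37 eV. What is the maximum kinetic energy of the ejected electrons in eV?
0.5848 eV

Using Einstein's photoelectric equation: KE_max = hf - φ = hc/λ - φ

First, calculate the photon energy:
E_photon = hc/λ = (6.626×10⁻³⁴ J·s)(3×10⁸ m/s) / (313.5×10⁻⁹ m)
E_photon = 3.9548 eV

Then, the maximum kinetic energy:
KE_max = E_photon - φ = 3.9548 eV - 3.37 eV = 0.5848 eV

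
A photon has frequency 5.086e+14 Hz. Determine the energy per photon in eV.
2.1034 eV

Using E = hf:

E = hf = (6.626×10⁻³⁴ J·s)(5.086e+14 Hz)
E = 2.1034 eV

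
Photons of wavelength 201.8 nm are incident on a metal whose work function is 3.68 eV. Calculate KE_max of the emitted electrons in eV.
2.4639 eV

Using Einstein's photoelectric equation: KE_max = hf - φ = hc/λ - φ

First, calculate the photon energy:
E_photon = hc/λ = (6.626×10⁻³⁴ J·s)(3×10⁸ m/s) / (201.8×10⁻⁹ m)
E_photon = 6.1439 eV

Then, the maximum kinetic energy:
KE_max = E_photon - φ = 6.1439 eV - 3.68 eV = 2.4639 eV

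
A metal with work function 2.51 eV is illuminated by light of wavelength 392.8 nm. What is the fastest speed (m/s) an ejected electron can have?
4.7685e+05 m/s

First, find the maximum kinetic energy:
E_photon = hc/λ = 3.1564 eV
KE_max = E_photon - φ = 3.1564 - 2.51 = 0.6464 eV

Convert to Joules: KE_max = 0.6464 × 1.602×10⁻¹⁹ J = 1.0357e-19 J

Then use KE = ½mv² to find velocity:
v = √(2·KE/m) = √(2 × 1.0357e-19 J / 9.109e-31 kg)
v = 4.7685e+05 m/s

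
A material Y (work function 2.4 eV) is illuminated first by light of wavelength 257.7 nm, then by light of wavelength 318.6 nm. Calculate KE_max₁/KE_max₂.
1.6166

Using Einstein's equation: KE_max = hc/λ - φ

For λ₁ = 257.7 nm:
E₁ = hc/λ₁ = 4.8112 eV
KE₁ = E₁ - φ = 4.8112 - 2.4 = 2.4112 eV

For λ₂ = 318.6 nm:
E₂ = hc/λ₂ = 3.8915 eV
KE₂ = E₂ - φ = 3.8915 - 2.4 = 1.4915 eV

Ratio: KE₁/KE₂ = 2.4112/1.4915 = 1.6166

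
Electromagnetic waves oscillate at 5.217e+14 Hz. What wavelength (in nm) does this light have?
574.65 nm

Using the wave equation: c = fλ

Solving for wavelength:
λ = c/f = (3×10⁸ m/s) / (5.217e+14 Hz)
λ = 574.65 nm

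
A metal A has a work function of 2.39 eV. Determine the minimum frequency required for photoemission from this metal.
5.7790e+14 Hz

The threshold frequency is when the photon energy equals the work function:
hf₀ = φ

Solving for f₀:
f₀ = φ/h = (2.39 eV × 1.602×10⁻¹⁹ J/eV) / (6.626×10⁻³⁴ J·s)
f₀ = 5.7790e+14 Hz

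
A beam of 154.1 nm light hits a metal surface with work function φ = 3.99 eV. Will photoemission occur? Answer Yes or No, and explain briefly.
Yes

For photoemission, the photon energy must exceed the work function.

Photon energy: E = hc/λ = 8.0457 eV
Work function: φ = 3.99 eV

Since E_photon (8.0457 eV) > φ (3.99 eV), photoemission WILL occur.
The threshold wavelength is λ₀ = hc/φ = 310.7 nm.
Since 154.1 nm < 310.7 nm, the light has sufficient energy.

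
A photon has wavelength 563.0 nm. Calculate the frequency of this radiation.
5.3249e+14 Hz

Using the wave equation: c = fλ

Solving for frequency:
f = c/λ = (3×10⁸ m/s) / (563.0×10⁻⁹ m)
f = 5.3249e+14 Hz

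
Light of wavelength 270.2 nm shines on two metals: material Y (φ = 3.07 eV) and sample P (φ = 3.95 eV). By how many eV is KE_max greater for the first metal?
0.8800 eV

Using KE_max = hc/λ - φ for each metal:

Photon energy: E = hc/λ = 4.5886 eV

For material Y (φ₁ = 3.07 eV):
KE₁ = E - φ₁ = 4.5886 - 3.07 = 1.5186 eV

For sample P (φ₂ = 3.95 eV):
KE₂ = E - φ₂ = 4.5886 - 3.95 = 0.6386 eV

Difference:
ΔKE = KE₁ - KE₂ = 1.5186 - 0.6386 = 0.8800 eV

Note: The difference equals the difference in work functions: 3.95 - 3.07 = 0.88 eV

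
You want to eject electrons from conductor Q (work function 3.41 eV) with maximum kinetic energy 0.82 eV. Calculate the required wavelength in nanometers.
293.11 nm

From Einstein's equation: KE_max = hc/λ - φ

Rearranging for λ:
hc/λ = KE_max + φ
λ = hc/(KE_max + φ)

Required photon energy:
E_photon = KE_max + φ = 0.82 + 3.41 = 4.23 eV

Required wavelength:
λ = hc/E_photon = (6.626×10⁻³⁴)(3×10⁸) / (4.23 × 1.602×10⁻¹⁹)
λ = 293.11 nm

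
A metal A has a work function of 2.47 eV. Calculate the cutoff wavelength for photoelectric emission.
501.96 nm

The threshold wavelength is when the photon energy equals the work function:
hc/λ₀ = φ

Solving for λ₀:
λ₀ = hc/φ = (6.626×10⁻³⁴ J·s)(3×10⁸ m/s) / (2.47 eV × 1.602×10⁻¹⁹ J/eV)
λ₀ = 501.96 nm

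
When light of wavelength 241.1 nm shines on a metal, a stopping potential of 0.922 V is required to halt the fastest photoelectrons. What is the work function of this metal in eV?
4.22 eV

The stopping potential gives the maximum kinetic energy: KE_max = eV_s = 0.922 eV

From Einstein's photoelectric equation: KE_max = hc/λ - φ
Rearranging: φ = hc/λ - KE_max

Calculate photon energy:
E_photon = hc/λ = (6.626×10⁻³⁴ J·s)(3×10⁸ m/s) / (241.1×10⁻⁹ m) = 5.1424 eV

Therefore:
φ = 5.1424 - 0.922 = 4.22 eV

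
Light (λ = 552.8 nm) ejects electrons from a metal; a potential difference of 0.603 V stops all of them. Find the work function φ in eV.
1.64 eV

The stopping potential gives the maximum kinetic energy: KE_max = eV_s = 0.603 eV

From Einstein's photoelectric equation: KE_max = hc/λ - φ
Rearranging: φ = hc/λ - KE_max

Calculate photon energy:
E_photon = hc/λ = (6.626×10⁻³⁴ J·s)(3×10⁸ m/s) / (552.8×10⁻⁹ m) = 2.2428 eV

Therefore:
φ = 2.2428 - 0.603 = 1.64 eV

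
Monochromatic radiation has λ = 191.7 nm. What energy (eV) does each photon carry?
6.4676 eV

Using E = hf = hc/λ:

E = hc/λ = (6.626×10⁻³⁴ J·s)(3×10⁸ m/s) / (191.7×10⁻⁹ m)
E = 6.4676 eV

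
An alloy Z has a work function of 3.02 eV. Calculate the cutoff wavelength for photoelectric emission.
410.54 nm

The threshold wavelength is when the photon energy equals the work function:
hc/λ₀ = φ

Solving for λ₀:
λ₀ = hc/φ = (6.626×10⁻³⁴ J·s)(3×10⁸ m/s) / (3.02 eV × 1.602×10⁻¹⁹ J/eV)
λ₀ = 410.54 nm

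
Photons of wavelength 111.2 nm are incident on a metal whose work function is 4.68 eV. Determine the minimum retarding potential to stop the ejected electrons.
6.4697 V

The stopping potential V_s satisfies: eV_s = KE_max

First, find KE_max using Einstein's equation:
E_photon = hc/λ = 11.1497 eV
KE_max = E_photon - φ = 11.1497 - 4.68 = 6.4697 eV

Since eV_s = KE_max:
V_s = KE_max/e = 6.4697 V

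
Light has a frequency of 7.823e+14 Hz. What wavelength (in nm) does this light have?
383.22 nm

Using the wave equation: c = fλ

Solving for wavelength:
λ = c/f = (3×10⁸ m/s) / (7.823e+14 Hz)
λ = 383.22 nm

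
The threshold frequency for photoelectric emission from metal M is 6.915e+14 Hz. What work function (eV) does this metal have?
2.86 eV

At the threshold frequency, photon energy equals work function:
φ = hf₀

Calculating:
φ = (6.626×10⁻³⁴ J·s)(6.915e+14 Hz)
φ = 2.86 eV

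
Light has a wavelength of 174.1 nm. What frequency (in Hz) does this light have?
1.7220e+15 Hz

Using the wave equation: c = fλ

Solving for frequency:
f = c/λ = (3×10⁸ m/s) / (174.1×10⁻⁹ m)
f = 1.7220e+15 Hz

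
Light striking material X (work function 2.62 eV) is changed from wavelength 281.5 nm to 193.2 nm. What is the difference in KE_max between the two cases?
2.0130 eV

Using Einstein's equation: KE_max = hc/λ - φ

For λ₁ = 281.5 nm:
KE₁ = hc/λ₁ - φ = 4.4044 - 2.62 = 1.7844 eV

For λ₂ = 193.2 nm:
KE₂ = hc/λ₂ - φ = 6.4174 - 2.62 = 3.7974 eV

Change in KE:
ΔKE = KE₂ - KE₁ = 3.7974 - 1.7844 = 2.0130 eV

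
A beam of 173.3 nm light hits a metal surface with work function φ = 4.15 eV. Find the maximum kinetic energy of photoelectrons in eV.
3.0043 eV

Using Einstein's photoelectric equation: KE_max = hf - φ = hc/λ - φ

First, calculate the photon energy:
E_photon = hc/λ = (6.626×10⁻³⁴ J·s)(3×10⁸ m/s) / (173.3×10⁻⁹ m)
E_photon = 7.1543 eV

Then, the maximum kinetic energy:
KE_max = E_photon - φ = 7.1543 eV - 4.15 eV = 3.0043 eV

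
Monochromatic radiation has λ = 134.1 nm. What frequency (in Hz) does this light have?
2.2356e+15 Hz

Using the wave equation: c = fλ

Solving for frequency:
f = c/λ = (3×10⁸ m/s) / (134.1×10⁻⁹ m)
f = 2.2356e+15 Hz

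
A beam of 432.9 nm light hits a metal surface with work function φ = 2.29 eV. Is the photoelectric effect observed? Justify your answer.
Yes

For photoemission, the photon energy must exceed the work function.

Photon energy: E = hc/λ = 2.8640 eV
Work function: φ = 2.29 eV

Since E_photon (2.8640 eV) > φ (2.29 eV), photoemission WILL occur.
The threshold wavelength is λ₀ = hc/φ = 541.4 nm.
Since 432.9 nm < 541.4 nm, the light has sufficient energy.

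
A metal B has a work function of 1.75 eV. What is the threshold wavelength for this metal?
708.48 nm

The threshold wavelength is when the photon energy equals the work function:
hc/λ₀ = φ

Solving for λ₀:
λ₀ = hc/φ = (6.626×10⁻³⁴ J·s)(3×10⁸ m/s) / (1.75 eV × 1.602×10⁻¹⁹ J/eV)
λ₀ = 708.48 nm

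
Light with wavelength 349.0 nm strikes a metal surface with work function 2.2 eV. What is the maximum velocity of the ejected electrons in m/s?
6.8977e+05 m/s

First, find the maximum kinetic energy:
E_photon = hc/λ = 3.5526 eV
KE_max = E_photon - φ = 3.5526 - 2.2 = 1.3526 eV

Convert to Joules: KE_max = 1.3526 × 1.602×10⁻¹⁹ J = 2.1670e-19 J

Then use KE = ½mv² to find velocity:
v = √(2·KE/m) = √(2 × 2.1670e-19 J / 9.109e-31 kg)
v = 6.8977e+05 m/s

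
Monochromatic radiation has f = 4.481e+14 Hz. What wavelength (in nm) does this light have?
669.03 nm

Using the wave equation: c = fλ

Solving for wavelength:
λ = c/f = (3×10⁸ m/s) / (4.481e+14 Hz)
λ = 669.03 nm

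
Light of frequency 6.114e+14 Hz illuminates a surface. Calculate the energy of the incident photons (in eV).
2.5285 eV

Using E = hf:

E = hf = (6.626×10⁻³⁴ J·s)(6.114e+14 Hz)
E = 2.5285 eV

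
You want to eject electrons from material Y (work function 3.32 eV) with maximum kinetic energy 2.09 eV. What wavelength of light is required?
229.18 nm

From Einstein's equation: KE_max = hc/λ - φ

Rearranging for λ:
hc/λ = KE_max + φ
λ = hc/(KE_max + φ)

Required photon energy:
E_photon = KE_max + φ = 2.09 + 3.32 = 5.41 eV

Required wavelength:
λ = hc/E_photon = (6.626×10⁻³⁴)(3×10⁸) / (5.41 × 1.602×10⁻¹⁹)
λ = 229.18 nm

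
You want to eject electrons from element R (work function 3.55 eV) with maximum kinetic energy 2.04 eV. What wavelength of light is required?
221.80 nm

From Einstein's equation: KE_max = hc/λ - φ

Rearranging for λ:
hc/λ = KE_max + φ
λ = hc/(KE_max + φ)

Required photon energy:
E_photon = KE_max + φ = 2.04 + 3.55 = 5.59 eV

Required wavelength:
λ = hc/E_photon = (6.626×10⁻³⁴)(3×10⁸) / (5.59 × 1.602×10⁻¹⁹)
λ = 221.80 nm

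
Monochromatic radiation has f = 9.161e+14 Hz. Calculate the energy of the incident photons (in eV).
3.7887 eV

Using E = hf:

E = hf = (6.626×10⁻³⁴ J·s)(9.161e+14 Hz)
E = 3.7887 eV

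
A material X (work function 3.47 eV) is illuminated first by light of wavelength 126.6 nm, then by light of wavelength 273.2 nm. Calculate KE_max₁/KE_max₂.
5.9195

Using Einstein's equation: KE_max = hc/λ - φ

For λ₁ = 126.6 nm:
E₁ = hc/λ₁ = 9.7934 eV
KE₁ = E₁ - φ = 9.7934 - 3.47 = 6.3234 eV

For λ₂ = 273.2 nm:
E₂ = hc/λ₂ = 4.5382 eV
KE₂ = E₂ - φ = 4.5382 - 3.47 = 1.0682 eV

Ratio: KE₁/KE₂ = 6.3234/1.0682 = 5.9195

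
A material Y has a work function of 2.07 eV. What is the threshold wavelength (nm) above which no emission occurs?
598.96 nm

The threshold wavelength is when the photon energy equals the work function:
hc/λ₀ = φ

Solving for λ₀:
λ₀ = hc/φ = (6.626×10⁻³⁴ J·s)(3×10⁸ m/s) / (2.07 eV × 1.602×10⁻¹⁹ J/eV)
λ₀ = 598.96 nm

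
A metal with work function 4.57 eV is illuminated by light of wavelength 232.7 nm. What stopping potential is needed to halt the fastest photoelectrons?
0.7581 V

The stopping potential V_s satisfies: eV_s = KE_max

First, find KE_max using Einstein's equation:
E_photon = hc/λ = 5.3281 eV
KE_max = E_photon - φ = 5.3281 - 4.57 = 0.7581 eV

Since eV_s = KE_max:
V_s = KE_max/e = 0.7581 V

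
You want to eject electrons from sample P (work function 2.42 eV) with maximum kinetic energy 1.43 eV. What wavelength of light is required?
322.04 nm

From Einstein's equation: KE_max = hc/λ - φ

Rearranging for λ:
hc/λ = KE_max + φ
λ = hc/(KE_max + φ)

Required photon energy:
E_photon = KE_max + φ = 1.43 + 2.42 = 3.85 eV

Required wavelength:
λ = hc/E_photon = (6.626×10⁻³⁴)(3×10⁸) / (3.85 × 1.602×10⁻¹⁹)
λ = 322.04 nm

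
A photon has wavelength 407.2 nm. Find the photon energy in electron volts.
3.0448 eV

Using E = hf = hc/λ:

E = hc/λ = (6.626×10⁻³⁴ J·s)(3×10⁸ m/s) / (407.2×10⁻⁹ m)
E = 3.0448 eV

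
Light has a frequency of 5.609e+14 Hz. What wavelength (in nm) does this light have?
534.48 nm

Using the wave equation: c = fλ

Solving for wavelength:
λ = c/f = (3×10⁸ m/s) / (5.609e+14 Hz)
λ = 534.48 nm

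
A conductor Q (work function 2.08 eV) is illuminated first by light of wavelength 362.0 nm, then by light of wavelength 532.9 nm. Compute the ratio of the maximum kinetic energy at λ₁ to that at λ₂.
5.4542

Using Einstein's equation: KE_max = hc/λ - φ

For λ₁ = 362.0 nm:
E₁ = hc/λ₁ = 3.4250 eV
KE₁ = E₁ - φ = 3.4250 - 2.08 = 1.3450 eV

For λ₂ = 532.9 nm:
E₂ = hc/λ₂ = 2.3266 eV
KE₂ = E₂ - φ = 2.3266 - 2.08 = 0.2466 eV

Ratio: KE₁/KE₂ = 1.3450/0.2466 = 5.4542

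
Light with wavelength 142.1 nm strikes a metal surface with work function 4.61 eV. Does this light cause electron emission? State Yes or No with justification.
Yes

For photoemission, the photon energy must exceed the work function.

Photon energy: E = hc/λ = 8.7251 eV
Work function: φ = 4.61 eV

Since E_photon (8.7251 eV) > φ (4.61 eV), photoemission WILL occur.
The threshold wavelength is λ₀ = hc/φ = 268.9 nm.
Since 142.1 nm < 268.9 nm, the light has sufficient energy.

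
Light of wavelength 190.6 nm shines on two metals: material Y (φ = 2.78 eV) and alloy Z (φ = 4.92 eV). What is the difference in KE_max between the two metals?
2.1400 eV

Using KE_max = hc/λ - φ for each metal:

Photon energy: E = hc/λ = 6.5049 eV

For material Y (φ₁ = 2.78 eV):
KE₁ = E - φ₁ = 6.5049 - 2.78 = 3.7249 eV

For alloy Z (φ₂ = 4.92 eV):
KE₂ = E - φ₂ = 6.5049 - 4.92 = 1.5849 eV

Difference:
ΔKE = KE₁ - KE₂ = 3.7249 - 1.5849 = 2.1400 eV

Note: The difference equals the difference in work functions: 4.92 - 2.78 = 2.14 eV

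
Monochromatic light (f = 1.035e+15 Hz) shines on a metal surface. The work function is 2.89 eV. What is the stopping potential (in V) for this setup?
1.3904 V

The stopping potential V_s satisfies: eV_s = KE_max

First, find KE_max using Einstein's equation:
E_photon = hf = (6.626×10⁻³⁴ J·s)(1.035e+15 Hz) = 4.2804 eV
KE_max = E_photon - φ = 4.2804 - 2.89 = 1.3904 eV

Since eV_s = KE_max:
V_s = KE_max/e = 1.3904 V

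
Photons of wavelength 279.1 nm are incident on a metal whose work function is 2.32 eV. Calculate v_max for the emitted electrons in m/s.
8.6403e+05 m/s

First, find the maximum kinetic energy:
E_photon = hc/λ = 4.4423 eV
KE_max = E_photon - φ = 4.4423 - 2.32 = 2.1223 eV

Convert to Joules: KE_max = 2.1223 × 1.602×10⁻¹⁹ J = 3.4003e-19 J

Then use KE = ½mv² to find velocity:
v = √(2·KE/m) = √(2 × 3.4003e-19 J / 9.109e-31 kg)
v = 8.6403e+05 m/s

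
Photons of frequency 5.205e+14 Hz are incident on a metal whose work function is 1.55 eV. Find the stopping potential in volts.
0.6026 V

The stopping potential V_s satisfies: eV_s = KE_max

First, find KE_max using Einstein's equation:
E_photon = hf = (6.626×10⁻³⁴ J·s)(5.205e+14 Hz) = 2.1526 eV
KE_max = E_photon - φ = 2.1526 - 1.55 = 0.6026 eV

Since eV_s = KE_max:
V_s = KE_max/e = 0.6026 V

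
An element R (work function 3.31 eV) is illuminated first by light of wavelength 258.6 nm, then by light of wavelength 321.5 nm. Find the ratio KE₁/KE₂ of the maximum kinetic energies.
2.7166

Using Einstein's equation: KE_max = hc/λ - φ

For λ₁ = 258.6 nm:
E₁ = hc/λ₁ = 4.7944 eV
KE₁ = E₁ - φ = 4.7944 - 3.31 = 1.4844 eV

For λ₂ = 321.5 nm:
E₂ = hc/λ₂ = 3.8564 eV
KE₂ = E₂ - φ = 3.8564 - 3.31 = 0.5464 eV

Ratio: KE₁/KE₂ = 1.4844/0.5464 = 2.7166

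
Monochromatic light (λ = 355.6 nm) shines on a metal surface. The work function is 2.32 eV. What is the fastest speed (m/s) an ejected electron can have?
6.4061e+05 m/s

First, find the maximum kinetic energy:
E_photon = hc/λ = 3.4866 eV
KE_max = E_photon - φ = 3.4866 - 2.32 = 1.1666 eV

Convert to Joules: KE_max = 1.1666 × 1.602×10⁻¹⁹ J = 1.8691e-19 J

Then use KE = ½mv² to find velocity:
v = √(2·KE/m) = √(2 × 1.8691e-19 J / 9.109e-31 kg)
v = 6.4061e+05 m/s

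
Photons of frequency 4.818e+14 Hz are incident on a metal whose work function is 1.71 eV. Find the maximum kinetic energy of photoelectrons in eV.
0.2826 eV

Using Einstein's photoelectric equation: KE_max = hf - φ

First, calculate the photon energy:
E_photon = hf = (6.626×10⁻³⁴ J·s)(4.818e+14 Hz)
E_photon = 1.9926 eV

Then, the maximum kinetic energy:
KE_max = E_photon - φ = 1.9926 eV - 1.71 eV = 0.2826 eV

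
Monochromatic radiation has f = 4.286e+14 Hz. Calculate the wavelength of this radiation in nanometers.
699.47 nm

Using the wave equation: c = fλ

Solving for wavelength:
λ = c/f = (3×10⁸ m/s) / (4.286e+14 Hz)
λ = 699.47 nm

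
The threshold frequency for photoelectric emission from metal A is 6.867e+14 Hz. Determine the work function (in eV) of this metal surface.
2.84 eV

At the threshold frequency, photon energy equals work function:
φ = hf₀

Calculating:
φ = (6.626×10⁻³⁴ J·s)(6.867e+14 Hz)
φ = 2.84 eV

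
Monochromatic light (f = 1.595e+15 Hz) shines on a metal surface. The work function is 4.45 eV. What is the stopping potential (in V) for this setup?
2.1464 V

The stopping potential V_s satisfies: eV_s = KE_max

First, find KE_max using Einstein's equation:
E_photon = hf = (6.626×10⁻³⁴ J·s)(1.595e+15 Hz) = 6.5964 eV
KE_max = E_photon - φ = 6.5964 - 4.45 = 2.1464 eV

Since eV_s = KE_max:
V_s = KE_max/e = 2.1464 V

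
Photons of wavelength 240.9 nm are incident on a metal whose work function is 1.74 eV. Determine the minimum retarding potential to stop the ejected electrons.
3.4067 V

The stopping potential V_s satisfies: eV_s = KE_max

First, find KE_max using Einstein's equation:
E_photon = hc/λ = 5.1467 eV
KE_max = E_photon - φ = 5.1467 - 1.74 = 3.4067 eV

Since eV_s = KE_max:
V_s = KE_max/e = 3.4067 V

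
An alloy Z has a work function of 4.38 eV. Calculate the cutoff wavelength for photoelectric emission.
283.07 nm

The threshold wavelength is when the photon energy equals the work function:
hc/λ₀ = φ

Solving for λ₀:
λ₀ = hc/φ = (6.626×10⁻³⁴ J·s)(3×10⁸ m/s) / (4.38 eV × 1.602×10⁻¹⁹ J/eV)
λ₀ = 283.07 nm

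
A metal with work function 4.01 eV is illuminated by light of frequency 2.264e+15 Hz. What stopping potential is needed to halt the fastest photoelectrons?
5.3532 V

The stopping potential V_s satisfies: eV_s = KE_max

First, find KE_max using Einstein's equation:
E_photon = hf = (6.626×10⁻³⁴ J·s)(2.264e+15 Hz) = 9.3632 eV
KE_max = E_photon - φ = 9.3632 - 4.01 = 5.3532 eV

Since eV_s = KE_max:
V_s = KE_max/e = 5.3532 V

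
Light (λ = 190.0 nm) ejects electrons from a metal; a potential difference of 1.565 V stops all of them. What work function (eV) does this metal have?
4.96 eV

The stopping potential gives the maximum kinetic energy: KE_max = eV_s = 1.565 eV

From Einstein's photoelectric equation: KE_max = hc/λ - φ
Rearranging: φ = hc/λ - KE_max

Calculate photon energy:
E_photon = hc/λ = (6.626×10⁻³⁴ J·s)(3×10⁸ m/s) / (190.0×10⁻⁹ m) = 6.5255 eV

Therefore:
φ = 6.5255 - 1.565 = 4.96 eV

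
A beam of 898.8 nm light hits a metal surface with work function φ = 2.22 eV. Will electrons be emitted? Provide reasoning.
No

For photoemission, the photon energy must exceed the work function.

Photon energy: E = hc/λ = 1.3794 eV
Work function: φ = 2.22 eV

Since E_photon (1.3794 eV) < φ (2.22 eV), photoemission will NOT occur.
The threshold wavelength is λ₀ = hc/φ = 558.5 nm.
Since 898.8 nm > 558.5 nm, the photons lack sufficient energy.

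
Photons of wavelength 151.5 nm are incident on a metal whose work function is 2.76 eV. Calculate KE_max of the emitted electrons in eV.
5.4238 eV

Using Einstein's photoelectric equation: KE_max = hf - φ = hc/λ - φ

First, calculate the photon energy:
E_photon = hc/λ = (6.626×10⁻³⁴ J·s)(3×10⁸ m/s) / (151.5×10⁻⁹ m)
E_photon = 8.1838 eV

Then, the maximum kinetic energy:
KE_max = E_photon - φ = 8.1838 eV - 2.76 eV = 5.4238 eV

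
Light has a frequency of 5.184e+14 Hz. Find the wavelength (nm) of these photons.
578.30 nm

Using the wave equation: c = fλ

Solving for wavelength:
λ = c/f = (3×10⁸ m/s) / (5.184e+14 Hz)
λ = 578.30 nm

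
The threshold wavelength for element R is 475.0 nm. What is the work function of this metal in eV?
2.61 eV

At the threshold wavelength, photon energy equals work function:
φ = hc/λ₀

Calculating:
φ = (6.626×10⁻³⁴ J·s)(3×10⁸ m/s) / (475.0×10⁻⁹ m)
φ = 2.61 eV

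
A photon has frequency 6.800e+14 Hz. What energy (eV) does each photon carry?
2.8123 eV

Using E = hf:

E = hf = (6.626×10⁻³⁴ J·s)(6.800e+14 Hz)
E = 2.8123 eV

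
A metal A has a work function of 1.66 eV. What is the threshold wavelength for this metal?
746.89 nm

The threshold wavelength is when the photon energy equals the work function:
hc/λ₀ = φ

Solving for λ₀:
λ₀ = hc/φ = (6.626×10⁻³⁴ J·s)(3×10⁸ m/s) / (1.66 eV × 1.602×10⁻¹⁹ J/eV)
λ₀ = 746.89 nm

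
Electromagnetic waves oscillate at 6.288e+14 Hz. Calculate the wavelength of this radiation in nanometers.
476.77 nm

Using the wave equation: c = fλ

Solving for wavelength:
λ = c/f = (3×10⁸ m/s) / (6.288e+14 Hz)
λ = 476.77 nm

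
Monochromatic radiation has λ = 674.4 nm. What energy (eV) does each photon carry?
1.8384 eV

Using E = hf = hc/λ:

E = hc/λ = (6.626×10⁻³⁴ J·s)(3×10⁸ m/s) / (674.4×10⁻⁹ m)
E = 1.8384 eV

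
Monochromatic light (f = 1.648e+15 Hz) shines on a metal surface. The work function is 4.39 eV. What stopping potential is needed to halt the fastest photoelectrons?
2.4256 V

The stopping potential V_s satisfies: eV_s = KE_max

First, find KE_max using Einstein's equation:
E_photon = hf = (6.626×10⁻³⁴ J·s)(1.648e+15 Hz) = 6.8156 eV
KE_max = E_photon - φ = 6.8156 - 4.39 = 2.4256 eV

Since eV_s = KE_max:
V_s = KE_max/e = 2.4256 V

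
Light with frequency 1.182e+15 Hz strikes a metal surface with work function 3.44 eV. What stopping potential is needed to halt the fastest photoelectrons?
1.4484 V

The stopping potential V_s satisfies: eV_s = KE_max

First, find KE_max using Einstein's equation:
E_photon = hf = (6.626×10⁻³⁴ J·s)(1.182e+15 Hz) = 4.8884 eV
KE_max = E_photon - φ = 4.8884 - 3.44 = 1.4484 eV

Since eV_s = KE_max:
V_s = KE_max/e = 1.4484 V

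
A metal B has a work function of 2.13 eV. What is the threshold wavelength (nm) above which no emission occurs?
582.09 nm

The threshold wavelength is when the photon energy equals the work function:
hc/λ₀ = φ

Solving for λ₀:
λ₀ = hc/φ = (6.626×10⁻³⁴ J·s)(3×10⁸ m/s) / (2.13 eV × 1.602×10⁻¹⁹ J/eV)
λ₀ = 582.09 nm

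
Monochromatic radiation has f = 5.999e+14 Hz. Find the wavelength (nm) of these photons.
499.74 nm

Using the wave equation: c = fλ

Solving for wavelength:
λ = c/f = (3×10⁸ m/s) / (5.999e+14 Hz)
λ = 499.74 nm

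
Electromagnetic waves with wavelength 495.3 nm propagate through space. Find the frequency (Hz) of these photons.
6.0527e+14 Hz

Using the wave equation: c = fλ

Solving for frequency:
f = c/λ = (3×10⁸ m/s) / (495.3×10⁻⁹ m)
f = 6.0527e+14 Hz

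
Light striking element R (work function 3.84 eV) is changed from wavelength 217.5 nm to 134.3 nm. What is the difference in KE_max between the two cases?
3.5315 eV

Using Einstein's equation: KE_max = hc/λ - φ

For λ₁ = 217.5 nm:
KE₁ = hc/λ₁ - φ = 5.7004 - 3.84 = 1.8604 eV

For λ₂ = 134.3 nm:
KE₂ = hc/λ₂ - φ = 9.2319 - 3.84 = 5.3919 eV

Change in KE:
ΔKE = KE₂ - KE₁ = 5.3919 - 1.8604 = 3.5315 eV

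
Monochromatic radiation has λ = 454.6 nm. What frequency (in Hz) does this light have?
6.5946e+14 Hz

Using the wave equation: c = fλ

Solving for frequency:
f = c/λ = (3×10⁸ m/s) / (454.6×10⁻⁹ m)
f = 6.5946e+14 Hz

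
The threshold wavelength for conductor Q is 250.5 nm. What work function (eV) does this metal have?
4.95 eV

At the threshold wavelength, photon energy equals work function:
φ = hc/λ₀

Calculating:
φ = (6.626×10⁻³⁴ J·s)(3×10⁸ m/s) / (250.5×10⁻⁹ m)
φ = 4.95 eV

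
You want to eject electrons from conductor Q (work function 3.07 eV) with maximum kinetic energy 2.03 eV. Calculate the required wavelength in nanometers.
243.11 nm

From Einstein's equation: KE_max = hc/λ - φ

Rearranging for λ:
hc/λ = KE_max + φ
λ = hc/(KE_max + φ)

Required photon energy:
E_photon = KE_max + φ = 2.03 + 3.07 = 5.10 eV

Required wavelength:
λ = hc/E_photon = (6.626×10⁻³⁴)(3×10⁸) / (5.10 × 1.602×10⁻¹⁹)
λ = 243.11 nm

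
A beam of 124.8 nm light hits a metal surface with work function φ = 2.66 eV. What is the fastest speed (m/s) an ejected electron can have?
1.5997e+06 m/s

First, find the maximum kinetic energy:
E_photon = hc/λ = 9.9346 eV
KE_max = E_photon - φ = 9.9346 - 2.66 = 7.2746 eV

Convert to Joules: KE_max = 7.2746 × 1.602×10⁻¹⁹ J = 1.1655e-18 J

Then use KE = ½mv² to find velocity:
v = √(2·KE/m) = √(2 × 1.1655e-18 J / 9.109e-31 kg)
v = 1.5997e+06 m/s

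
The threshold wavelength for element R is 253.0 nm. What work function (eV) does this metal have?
4.90 eV

At the threshold wavelength, photon energy equals work function:
φ = hc/λ₀

Calculating:
φ = (6.626×10⁻³⁴ J·s)(3×10⁸ m/s) / (253.0×10⁻⁹ m)
φ = 4.90 eV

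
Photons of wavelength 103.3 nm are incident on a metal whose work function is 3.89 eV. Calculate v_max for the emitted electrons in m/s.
1.6893e+06 m/s

First, find the maximum kinetic energy:
E_photon = hc/λ = 12.0023 eV
KE_max = E_photon - φ = 12.0023 - 3.89 = 8.1123 eV

Convert to Joules: KE_max = 8.1123 × 1.602×10⁻¹⁹ J = 1.2997e-18 J

Then use KE = ½mv² to find velocity:
v = √(2·KE/m) = √(2 × 1.2997e-18 J / 9.109e-31 kg)
v = 1.6893e+06 m/s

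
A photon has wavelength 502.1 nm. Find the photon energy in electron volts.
2.4693 eV

Using E = hf = hc/λ:

E = hc/λ = (6.626×10⁻³⁴ J·s)(3×10⁸ m/s) / (502.1×10⁻⁹ m)
E = 2.4693 eV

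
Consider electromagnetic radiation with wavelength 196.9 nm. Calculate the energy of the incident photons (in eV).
6.2968 eV

Using E = hf = hc/λ:

E = hc/λ = (6.626×10⁻³⁴ J·s)(3×10⁸ m/s) / (196.9×10⁻⁹ m)
E = 6.2968 eV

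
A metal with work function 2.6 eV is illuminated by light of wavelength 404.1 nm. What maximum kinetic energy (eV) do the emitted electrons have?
0.4682 eV

Using Einstein's photoelectric equation: KE_max = hf - φ = hc/λ - φ

First, calculate the photon energy:
E_photon = hc/λ = (6.626×10⁻³⁴ J·s)(3×10⁸ m/s) / (404.1×10⁻⁹ m)
E_photon = 3.0682 eV

Then, the maximum kinetic energy:
KE_max = E_photon - φ = 3.0682 eV - 2.6 eV = 0.4682 eV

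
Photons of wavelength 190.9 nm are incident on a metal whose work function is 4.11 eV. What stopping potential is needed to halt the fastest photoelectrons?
2.3847 V

The stopping potential V_s satisfies: eV_s = KE_max

First, find KE_max using Einstein's equation:
E_photon = hc/λ = 6.4947 eV
KE_max = E_photon - φ = 6.4947 - 4.11 = 2.3847 eV

Since eV_s = KE_max:
V_s = KE_max/e = 2.3847 V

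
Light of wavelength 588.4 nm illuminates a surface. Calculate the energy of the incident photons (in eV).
2.1071 eV

Using E = hf = hc/λ:

E = hc/λ = (6.626×10⁻³⁴ J·s)(3×10⁸ m/s) / (588.4×10⁻⁹ m)
E = 2.1071 eV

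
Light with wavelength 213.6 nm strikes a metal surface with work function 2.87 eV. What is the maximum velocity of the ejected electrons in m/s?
1.0160e+06 m/s

First, find the maximum kinetic energy:
E_photon = hc/λ = 5.8045 eV
KE_max = E_photon - φ = 5.8045 - 2.87 = 2.9345 eV

Convert to Joules: KE_max = 2.9345 × 1.602×10⁻¹⁹ J = 4.7016e-19 J

Then use KE = ½mv² to find velocity:
v = √(2·KE/m) = √(2 × 4.7016e-19 J / 9.109e-31 kg)
v = 1.0160e+06 m/s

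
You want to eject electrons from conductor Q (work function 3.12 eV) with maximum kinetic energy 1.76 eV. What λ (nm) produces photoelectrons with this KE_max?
254.07 nm

From Einstein's equation: KE_max = hc/λ - φ

Rearranging for λ:
hc/λ = KE_max + φ
λ = hc/(KE_max + φ)

Required photon energy:
E_photon = KE_max + φ = 1.76 + 3.12 = 4.88 eV

Required wavelength:
λ = hc/E_photon = (6.626×10⁻³⁴)(3×10⁸) / (4.88 × 1.602×10⁻¹⁹)
λ = 254.07 nm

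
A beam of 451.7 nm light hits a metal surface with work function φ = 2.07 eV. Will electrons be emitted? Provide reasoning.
Yes

For photoemission, the photon energy must exceed the work function.

Photon energy: E = hc/λ = 2.7448 eV
Work function: φ = 2.07 eV

Since E_photon (2.7448 eV) > φ (2.07 eV), photoemission WILL occur.
The threshold wavelength is λ₀ = hc/φ = 599.0 nm.
Since 451.7 nm < 599.0 nm, the light has sufficient energy.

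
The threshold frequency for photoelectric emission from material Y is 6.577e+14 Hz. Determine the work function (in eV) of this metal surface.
2.72 eV

At the threshold frequency, photon energy equals work function:
φ = hf₀

Calculating:
φ = (6.626×10⁻³⁴ J·s)(6.577e+14 Hz)
φ = 2.72 eV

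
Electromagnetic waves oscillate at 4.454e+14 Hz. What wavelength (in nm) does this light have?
673.09 nm

Using the wave equation: c = fλ

Solving for wavelength:
λ = c/f = (3×10⁸ m/s) / (4.454e+14 Hz)
λ = 673.09 nm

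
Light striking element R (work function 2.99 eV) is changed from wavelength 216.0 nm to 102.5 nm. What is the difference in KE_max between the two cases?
6.3560 eV

Using Einstein's equation: KE_max = hc/λ - φ

For λ₁ = 216.0 nm:
KE₁ = hc/λ₁ - φ = 5.7400 - 2.99 = 2.7500 eV

For λ₂ = 102.5 nm:
KE₂ = hc/λ₂ - φ = 12.0960 - 2.99 = 9.1060 eV

Change in KE:
ΔKE = KE₂ - KE₁ = 9.1060 - 2.7500 = 6.3560 eV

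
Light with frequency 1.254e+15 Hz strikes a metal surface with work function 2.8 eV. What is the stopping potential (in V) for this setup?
2.3861 V

The stopping potential V_s satisfies: eV_s = KE_max

First, find KE_max using Einstein's equation:
E_photon = hf = (6.626×10⁻³⁴ J·s)(1.254e+15 Hz) = 5.1861 eV
KE_max = E_photon - φ = 5.1861 - 2.8 = 2.3861 eV

Since eV_s = KE_max:
V_s = KE_max/e = 2.3861 V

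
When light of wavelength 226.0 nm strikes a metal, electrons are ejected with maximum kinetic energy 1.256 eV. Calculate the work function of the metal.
4.23 eV

From Einstein's photoelectric equation: KE_max = hf - φ = hc/λ - φ

Rearranging for φ:
φ = hc/λ - KE_max

Calculate photon energy:
E_photon = hc/λ = 5.4860 eV

Therefore:
φ = 5.4860 - 1.256 = 4.23 eV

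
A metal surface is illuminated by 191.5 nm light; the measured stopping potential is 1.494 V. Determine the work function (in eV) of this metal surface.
4.98 eV

The stopping potential gives the maximum kinetic energy: KE_max = eV_s = 1.494 eV

From Einstein's photoelectric equation: KE_max = hc/λ - φ
Rearranging: φ = hc/λ - KE_max

Calculate photon energy:
E_photon = hc/λ = (6.626×10⁻³⁴ J·s)(3×10⁸ m/s) / (191.5×10⁻⁹ m) = 6.4744 eV

Therefore:
φ = 6.4744 - 1.494 = 4.98 eV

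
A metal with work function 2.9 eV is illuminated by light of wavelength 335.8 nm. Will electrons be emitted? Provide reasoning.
Yes

For photoemission, the photon energy must exceed the work function.

Photon energy: E = hc/λ = 3.6922 eV
Work function: φ = 2.9 eV

Since E_photon (3.6922 eV) > φ (2.9 eV), photoemission WILL occur.
The threshold wavelength is λ₀ = hc/φ = 427.5 nm.
Since 335.8 nm < 427.5 nm, the light has sufficient energy.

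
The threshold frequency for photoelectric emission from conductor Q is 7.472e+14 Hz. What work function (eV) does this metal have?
3.09 eV

At the threshold frequency, photon energy equals work function:
φ = hf₀

Calculating:
φ = (6.626×10⁻³⁴ J·s)(7.472e+14 Hz)
φ = 3.09 eV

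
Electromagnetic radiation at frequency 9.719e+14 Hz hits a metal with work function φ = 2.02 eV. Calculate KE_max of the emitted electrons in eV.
1.9995 eV

Using Einstein's photoelectric equation: KE_max = hf - φ

First, calculate the photon energy:
E_photon = hf = (6.626×10⁻³⁴ J·s)(9.719e+14 Hz)
E_photon = 4.0195 eV

Then, the maximum kinetic energy:
KE_max = E_photon - φ = 4.0195 eV - 2.02 eV = 1.9995 eV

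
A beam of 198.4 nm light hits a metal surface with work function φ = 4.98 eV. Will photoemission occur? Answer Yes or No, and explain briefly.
Yes

For photoemission, the photon energy must exceed the work function.

Photon energy: E = hc/λ = 6.2492 eV
Work function: φ = 4.98 eV

Since E_photon (6.2492 eV) > φ (4.98 eV), photoemission WILL occur.
The threshold wavelength is λ₀ = hc/φ = 249.0 nm.
Since 198.4 nm < 249.0 nm, the light has sufficient energy.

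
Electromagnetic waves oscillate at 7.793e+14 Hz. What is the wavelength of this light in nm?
384.69 nm

Using the wave equation: c = fλ

Solving for wavelength:
λ = c/f = (3×10⁸ m/s) / (7.793e+14 Hz)
λ = 384.69 nm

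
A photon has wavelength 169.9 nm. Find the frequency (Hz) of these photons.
1.7645e+15 Hz

Using the wave equation: c = fλ

Solving for frequency:
f = c/λ = (3×10⁸ m/s) / (169.9×10⁻⁹ m)
f = 1.7645e+15 Hz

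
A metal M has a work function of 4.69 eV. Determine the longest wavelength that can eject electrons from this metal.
264.36 nm

The threshold wavelength is when the photon energy equals the work function:
hc/λ₀ = φ

Solving for λ₀:
λ₀ = hc/φ = (6.626×10⁻³⁴ J·s)(3×10⁸ m/s) / (4.69 eV × 1.602×10⁻¹⁹ J/eV)
λ₀ = 264.36 nm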